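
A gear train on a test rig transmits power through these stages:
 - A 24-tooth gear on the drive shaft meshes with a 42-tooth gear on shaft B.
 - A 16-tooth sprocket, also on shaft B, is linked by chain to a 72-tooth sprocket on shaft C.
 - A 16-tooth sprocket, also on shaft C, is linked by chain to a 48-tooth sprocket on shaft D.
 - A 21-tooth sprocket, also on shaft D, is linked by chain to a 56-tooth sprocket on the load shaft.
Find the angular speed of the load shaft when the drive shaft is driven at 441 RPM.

the drive shaft → shaft B (gear mesh, 42/24): 441 ÷ 1.75 = 252 RPM
shaft B → shaft C (chain, 72/16): 252 ÷ 4.5 = 56 RPM
shaft C → shaft D (chain, 48/16): 56 ÷ 3 = 18.667 RPM
shaft D → the load shaft (chain, 56/21): 18.667 ÷ 2.6667 = 7 RPM

7 RPM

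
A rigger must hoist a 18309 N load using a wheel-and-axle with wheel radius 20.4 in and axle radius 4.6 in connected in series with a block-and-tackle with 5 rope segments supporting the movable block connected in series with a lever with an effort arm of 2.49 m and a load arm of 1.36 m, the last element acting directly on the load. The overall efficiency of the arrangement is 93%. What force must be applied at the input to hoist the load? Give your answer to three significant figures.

Wheel-and-axle MA = R/r = 20.4/4.6 = 4.4348.
Block-and-tackle MA = number of supporting rope parts = 5.
Lever MA = effort arm / load arm = 2.49/1.36 = 1.8309.
Combined ideal MA = 4.4348 × 5 × 1.8309 = 40.598.
Actual MA = 40.598 × 0.93 = 37.756.
Effort = load / actual MA = 18309 / 37.756 = 484.93 N.

485 N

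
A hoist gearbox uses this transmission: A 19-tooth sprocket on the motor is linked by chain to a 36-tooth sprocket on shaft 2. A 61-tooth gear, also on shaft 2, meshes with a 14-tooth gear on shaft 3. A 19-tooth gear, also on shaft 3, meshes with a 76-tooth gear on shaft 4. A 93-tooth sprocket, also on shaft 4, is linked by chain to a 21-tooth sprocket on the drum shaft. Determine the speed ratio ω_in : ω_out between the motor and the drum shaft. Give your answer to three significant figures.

0.393

Each stage contributes driven/driver: chain 36/19 = 1.8947, gear mesh 14/61 = 0.22951, gear mesh 76/19 = 4, chain 21/93 = 0.22581.
Overall: 1.8947 × 0.22951 × 4 × 0.22581 = 0.39277.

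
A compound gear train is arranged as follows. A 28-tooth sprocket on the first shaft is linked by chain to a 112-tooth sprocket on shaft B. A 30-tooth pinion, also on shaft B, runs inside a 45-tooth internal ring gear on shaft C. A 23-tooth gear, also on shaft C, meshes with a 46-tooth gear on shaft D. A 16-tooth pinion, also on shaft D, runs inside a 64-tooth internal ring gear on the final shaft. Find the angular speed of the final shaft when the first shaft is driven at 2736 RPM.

Chain: ratio = 112/28 = 4, so shaft B turns at 2736 / 4 = 684 RPM.
Internal gear: ratio = 45/30 = 1.5, so shaft C turns at 684 / 1.5 = 456 RPM.
Gear mesh: ratio = 46/23 = 2, so shaft D turns at 456 / 2 = 228 RPM.
Internal gear: ratio = 64/16 = 4, so the final shaft turns at 228 / 4 = 57 RPM.

57 RPM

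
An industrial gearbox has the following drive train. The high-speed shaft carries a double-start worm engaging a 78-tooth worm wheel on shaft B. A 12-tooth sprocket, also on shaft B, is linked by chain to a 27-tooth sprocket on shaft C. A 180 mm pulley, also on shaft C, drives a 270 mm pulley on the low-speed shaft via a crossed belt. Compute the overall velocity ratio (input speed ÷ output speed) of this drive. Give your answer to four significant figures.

Each stage contributes driven/driver: worm 78/2 = 39, chain 27/12 = 2.25, belt 270/180 = 1.5.
Overall: 39 × 2.25 × 1.5 = 131.62.

131.6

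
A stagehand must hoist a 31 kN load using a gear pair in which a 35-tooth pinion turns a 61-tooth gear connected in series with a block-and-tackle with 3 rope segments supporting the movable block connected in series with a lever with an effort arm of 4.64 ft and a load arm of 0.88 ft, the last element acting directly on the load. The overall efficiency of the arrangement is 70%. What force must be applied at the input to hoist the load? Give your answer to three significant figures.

1.61 kN

Gear pair MA = 61/35 = 1.7429.
Block-and-tackle MA = number of supporting rope parts = 3.
Lever MA = effort arm / load arm = 4.64/0.88 = 5.2727.
Combined ideal MA = 1.7429 × 3 × 5.2727 = 27.569.
Actual MA = 27.569 × 0.70 = 19.298.
Effort = load / actual MA = 31 / 19.298 = 1.6064 kN.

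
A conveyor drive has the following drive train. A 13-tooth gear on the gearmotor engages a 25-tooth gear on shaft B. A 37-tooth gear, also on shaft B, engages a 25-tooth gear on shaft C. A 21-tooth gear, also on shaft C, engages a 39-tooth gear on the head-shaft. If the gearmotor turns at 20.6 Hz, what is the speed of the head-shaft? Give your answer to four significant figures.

8.537 Hz

the gearmotor → shaft B (gear mesh, 25/13): 20.6 ÷ 1.9231 = 10.712 Hz
shaft B → shaft C (gear mesh, 25/37): 10.712 ÷ 0.67568 = 15.854 Hz
shaft C → the head-shaft (gear mesh, 39/21): 15.854 ÷ 1.8571 = 8.5366 Hz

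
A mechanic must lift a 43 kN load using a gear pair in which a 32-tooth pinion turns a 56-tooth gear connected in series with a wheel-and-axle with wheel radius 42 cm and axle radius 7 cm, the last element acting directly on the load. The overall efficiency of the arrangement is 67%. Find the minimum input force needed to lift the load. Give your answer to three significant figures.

Gear pair MA = 56/32 = 1.75.
Wheel-and-axle MA = R/r = 42/7 = 6.
Combined ideal MA = 1.75 × 6 = 10.5.
Actual MA = 10.5 × 0.67 = 7.035.
Effort = load / actual MA = 43 / 7.035 = 6.1123 kN.

6.11 kN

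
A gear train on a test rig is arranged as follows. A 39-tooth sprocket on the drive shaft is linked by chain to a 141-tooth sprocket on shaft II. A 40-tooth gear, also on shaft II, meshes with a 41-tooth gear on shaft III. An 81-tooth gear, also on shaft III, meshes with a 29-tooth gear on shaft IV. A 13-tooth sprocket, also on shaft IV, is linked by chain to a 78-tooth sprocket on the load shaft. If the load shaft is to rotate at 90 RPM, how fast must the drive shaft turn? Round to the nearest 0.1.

Overall ratio R = 3.6154 × 1.025 × 0.35802 × 6 = 7.9605.
Required input speed = output speed × R = 90 × 7.9605 = 716.45 RPM.

716.4 RPM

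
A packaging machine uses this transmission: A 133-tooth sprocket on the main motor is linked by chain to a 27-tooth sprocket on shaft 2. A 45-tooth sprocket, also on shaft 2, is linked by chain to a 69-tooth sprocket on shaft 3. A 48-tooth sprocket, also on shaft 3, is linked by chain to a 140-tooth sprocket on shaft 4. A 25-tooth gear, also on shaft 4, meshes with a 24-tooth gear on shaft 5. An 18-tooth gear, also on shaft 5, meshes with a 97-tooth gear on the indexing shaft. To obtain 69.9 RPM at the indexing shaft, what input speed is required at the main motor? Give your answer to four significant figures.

Overall ratio R = 0.20301 × 1.5333 × 2.9167 × 0.96 × 5.3889 = 4.6968.
Required input speed = output speed × R = 69.9 × 4.6968 = 328.31 RPM.

328.3 RPM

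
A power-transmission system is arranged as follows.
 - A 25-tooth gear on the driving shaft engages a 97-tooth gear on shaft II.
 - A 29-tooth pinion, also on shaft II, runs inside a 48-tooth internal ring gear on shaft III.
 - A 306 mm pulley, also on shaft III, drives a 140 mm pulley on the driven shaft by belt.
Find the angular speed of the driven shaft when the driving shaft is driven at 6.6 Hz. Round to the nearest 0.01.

2.25 Hz

the driving shaft → shaft II (gear mesh, 97/25): 6.6 ÷ 3.88 = 1.701 Hz
shaft II → shaft III (internal gear, 48/29): 1.701 ÷ 1.6552 = 1.0277 Hz
shaft III → the driven shaft (belt, 140/306): 1.0277 ÷ 0.45752 = 2.2463 Hz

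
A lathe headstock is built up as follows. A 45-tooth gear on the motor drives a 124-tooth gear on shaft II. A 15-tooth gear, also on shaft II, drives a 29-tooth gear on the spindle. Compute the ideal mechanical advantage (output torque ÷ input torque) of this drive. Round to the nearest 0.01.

5.33

Each stage contributes driven/driver: gear mesh 124/45 = 2.7556, gear mesh 29/15 = 1.9333.
Overall: 2.7556 × 1.9333 = 5.3274.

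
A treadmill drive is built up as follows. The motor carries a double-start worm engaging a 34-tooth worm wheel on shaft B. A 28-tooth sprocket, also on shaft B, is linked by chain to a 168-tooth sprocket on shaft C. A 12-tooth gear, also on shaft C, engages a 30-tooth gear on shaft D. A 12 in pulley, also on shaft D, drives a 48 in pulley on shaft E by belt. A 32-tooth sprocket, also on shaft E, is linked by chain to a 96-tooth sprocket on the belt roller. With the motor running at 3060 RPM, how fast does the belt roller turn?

worm 34/2 = 17 → 3060/17 = 180 RPM
chain 168/28 = 6 → 180/6 = 30 RPM
gear mesh 30/12 = 2.5 → 30/2.5 = 12 RPM
belt 48/12 = 4 → 12/4 = 3 RPM
chain 96/32 = 3 → 3/3 = 1 RPM

1 RPM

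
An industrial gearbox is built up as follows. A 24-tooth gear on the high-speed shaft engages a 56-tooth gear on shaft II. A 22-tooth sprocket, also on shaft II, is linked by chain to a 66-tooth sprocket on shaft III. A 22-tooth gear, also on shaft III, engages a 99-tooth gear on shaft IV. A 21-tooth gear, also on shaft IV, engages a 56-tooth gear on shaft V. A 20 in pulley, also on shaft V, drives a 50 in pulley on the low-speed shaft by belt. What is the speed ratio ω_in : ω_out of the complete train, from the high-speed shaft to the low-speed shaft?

210

Each stage contributes driven/driver: gear mesh 56/24 = 2.3333, chain 66/22 = 3, gear mesh 99/22 = 4.5, gear mesh 56/21 = 2.6667, belt 50/20 = 2.5.
Overall: 2.3333 × 3 × 4.5 × 2.6667 × 2.5 = 210.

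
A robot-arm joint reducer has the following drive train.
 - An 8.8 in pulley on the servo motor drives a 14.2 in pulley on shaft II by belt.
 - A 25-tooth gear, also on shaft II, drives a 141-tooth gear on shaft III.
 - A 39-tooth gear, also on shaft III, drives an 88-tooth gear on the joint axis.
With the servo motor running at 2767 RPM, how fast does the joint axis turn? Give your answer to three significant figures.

the servo motor → shaft II (belt, 14.2/8.8): 2767 ÷ 1.6136 = 1714.8 RPM
shaft II → shaft III (gear mesh, 141/25): 1714.8 ÷ 5.64 = 304.04 RPM
shaft III → the joint axis (gear mesh, 88/39): 304.04 ÷ 2.2564 = 134.74 RPM

135 RPM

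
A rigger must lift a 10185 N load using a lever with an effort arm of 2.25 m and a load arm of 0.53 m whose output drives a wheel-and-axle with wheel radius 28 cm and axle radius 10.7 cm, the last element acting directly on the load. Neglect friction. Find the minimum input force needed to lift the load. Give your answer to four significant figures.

916.8 N

Lever MA = effort arm / load arm = 2.25/0.53 = 4.2453.
Wheel-and-axle MA = R/r = 28/10.7 = 2.6168.
Combined ideal MA = 4.2453 × 2.6168 = 11.109.
Effort = load / MA = 10185 / 11.109 = 916.81 N.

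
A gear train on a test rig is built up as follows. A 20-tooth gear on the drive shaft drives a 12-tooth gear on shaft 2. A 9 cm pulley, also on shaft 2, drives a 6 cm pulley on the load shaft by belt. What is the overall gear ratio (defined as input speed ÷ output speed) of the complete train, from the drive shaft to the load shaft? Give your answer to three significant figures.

0.400

Each stage contributes driven/driver: gear mesh 12/20 = 0.6, belt 6/9 = 0.66667.
Overall: 0.6 × 0.66667 = 0.4.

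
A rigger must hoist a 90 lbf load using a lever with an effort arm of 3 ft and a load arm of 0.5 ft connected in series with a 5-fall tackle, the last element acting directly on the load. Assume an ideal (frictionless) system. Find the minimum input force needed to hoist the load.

Lever MA = effort arm / load arm = 3/0.5 = 6.
Block-and-tackle MA = number of supporting rope parts = 5.
Combined ideal MA = 6 × 5 = 30.
Effort = load / MA = 90 / 30 = 3 lbf.

3 lbf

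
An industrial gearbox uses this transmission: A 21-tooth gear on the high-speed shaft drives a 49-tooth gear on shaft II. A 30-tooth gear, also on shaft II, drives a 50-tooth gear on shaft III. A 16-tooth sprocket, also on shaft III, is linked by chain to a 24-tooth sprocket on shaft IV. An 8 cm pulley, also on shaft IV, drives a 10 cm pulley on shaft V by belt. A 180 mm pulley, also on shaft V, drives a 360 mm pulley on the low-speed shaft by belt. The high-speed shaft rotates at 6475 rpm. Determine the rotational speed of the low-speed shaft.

the high-speed shaft → shaft II (gear mesh, 49/21): 6475 ÷ 2.3333 = 2775 rpm
shaft II → shaft III (gear mesh, 50/30): 2775 ÷ 1.6667 = 1665 rpm
shaft III → shaft IV (chain, 24/16): 1665 ÷ 1.5 = 1110 rpm
shaft IV → shaft V (belt, 10/8): 1110 ÷ 1.25 = 888 rpm
shaft V → the low-speed shaft (belt, 360/180): 888 ÷ 2 = 444 rpm

444 rpm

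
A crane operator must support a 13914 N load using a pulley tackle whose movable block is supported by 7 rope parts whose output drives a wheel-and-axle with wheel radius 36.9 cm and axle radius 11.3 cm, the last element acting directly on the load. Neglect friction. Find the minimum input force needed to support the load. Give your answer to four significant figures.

608.7 N

Block-and-tackle MA = number of supporting rope parts = 7.
Wheel-and-axle MA = R/r = 36.9/11.3 = 3.2655.
Combined ideal MA = 7 × 3.2655 = 22.858.
Effort = load / MA = 13914 / 22.858 = 608.7 N.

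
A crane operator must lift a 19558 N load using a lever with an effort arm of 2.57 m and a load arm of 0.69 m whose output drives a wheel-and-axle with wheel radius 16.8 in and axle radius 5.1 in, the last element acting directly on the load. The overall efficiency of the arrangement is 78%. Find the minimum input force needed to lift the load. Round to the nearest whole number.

2044 N

Lever MA = effort arm / load arm = 2.57/0.69 = 3.7246.
Wheel-and-axle MA = R/r = 16.8/5.1 = 3.2941.
Combined ideal MA = 3.7246 × 3.2941 = 12.269.
Actual MA = 12.269 × 0.78 = 9.5701.
Effort = load / actual MA = 19558 / 9.5701 = 2043.7 N.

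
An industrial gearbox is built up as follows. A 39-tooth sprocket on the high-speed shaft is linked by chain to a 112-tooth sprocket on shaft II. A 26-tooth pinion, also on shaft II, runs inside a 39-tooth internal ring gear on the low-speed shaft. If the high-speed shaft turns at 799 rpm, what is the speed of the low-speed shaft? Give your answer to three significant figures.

chain 112/39 = 2.8718 → 799/2.8718 = 278.22 rpm
internal gear 39/26 = 1.5 → 278.22/1.5 = 185.48 rpm

185 rpm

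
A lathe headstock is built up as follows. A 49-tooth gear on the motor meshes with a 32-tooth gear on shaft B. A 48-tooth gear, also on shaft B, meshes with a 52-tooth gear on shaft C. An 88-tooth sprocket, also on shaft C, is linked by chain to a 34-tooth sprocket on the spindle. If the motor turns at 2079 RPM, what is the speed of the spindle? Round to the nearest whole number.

7606 RPM

the motor → shaft B (gear mesh, 32/49): 2079 ÷ 0.65306 = 3183.5 RPM
shaft B → shaft C (gear mesh, 52/48): 3183.5 ÷ 1.0833 = 2938.6 RPM
shaft C → the spindle (chain, 34/88): 2938.6 ÷ 0.38636 = 7605.8 RPM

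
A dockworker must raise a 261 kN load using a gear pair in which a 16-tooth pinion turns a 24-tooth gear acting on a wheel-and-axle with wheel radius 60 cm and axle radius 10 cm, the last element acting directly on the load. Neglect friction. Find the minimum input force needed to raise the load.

29 kN

Gear pair MA = 24/16 = 1.5.
Wheel-and-axle MA = R/r = 60/10 = 6.
Combined ideal MA = 1.5 × 6 = 9.
Effort = load / MA = 261 / 9 = 29 kN.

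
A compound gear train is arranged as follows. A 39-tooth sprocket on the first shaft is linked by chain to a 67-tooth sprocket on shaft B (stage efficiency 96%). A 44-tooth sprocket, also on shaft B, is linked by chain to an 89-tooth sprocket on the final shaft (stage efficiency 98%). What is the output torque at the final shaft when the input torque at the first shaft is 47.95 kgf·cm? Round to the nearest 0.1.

Chain: ratio = 67/39 = 1.7179; torque at shaft B = 47.95 × 1.7179 × 0.96 = 79.081 kgf·cm.
Chain: ratio = 89/44 = 2.0227; torque at the final shaft = 79.081 × 2.0227 × 0.98 = 156.76 kgf·cm.

156.8 kgf·cm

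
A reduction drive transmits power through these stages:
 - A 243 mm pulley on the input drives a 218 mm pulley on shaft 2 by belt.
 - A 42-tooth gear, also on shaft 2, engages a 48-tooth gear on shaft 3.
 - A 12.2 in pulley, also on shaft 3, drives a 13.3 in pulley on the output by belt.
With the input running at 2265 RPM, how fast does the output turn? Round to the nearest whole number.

2026 RPM

the input → shaft 2 (belt, 218/243): 2265 ÷ 0.89712 = 2524.7 RPM
shaft 2 → shaft 3 (gear mesh, 48/42): 2524.7 ÷ 1.1429 = 2209.2 RPM
shaft 3 → the output (belt, 13.3/12.2): 2209.2 ÷ 1.0902 = 2026.4 RPM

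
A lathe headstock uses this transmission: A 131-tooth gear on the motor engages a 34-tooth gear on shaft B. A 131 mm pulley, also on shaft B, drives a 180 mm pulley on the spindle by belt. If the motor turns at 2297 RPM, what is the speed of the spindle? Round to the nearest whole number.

6441 RPM

the motor → shaft B (gear mesh, 34/131): 2297 ÷ 0.25954 = 8850.2 RPM
shaft B → the spindle (belt, 180/131): 8850.2 ÷ 1.374 = 6441 RPM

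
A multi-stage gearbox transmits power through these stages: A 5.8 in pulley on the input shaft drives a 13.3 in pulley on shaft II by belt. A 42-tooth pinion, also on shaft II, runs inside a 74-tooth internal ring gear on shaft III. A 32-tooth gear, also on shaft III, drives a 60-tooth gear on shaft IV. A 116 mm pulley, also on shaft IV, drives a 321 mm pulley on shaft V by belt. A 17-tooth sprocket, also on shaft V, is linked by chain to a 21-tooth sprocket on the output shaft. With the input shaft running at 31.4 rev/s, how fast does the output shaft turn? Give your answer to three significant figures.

the input shaft → shaft II (belt, 13.3/5.8): 31.4 ÷ 2.2931 = 13.693 rev/s
shaft II → shaft III (internal gear, 74/42): 13.693 ÷ 1.7619 = 7.7718 rev/s
shaft III → shaft IV (gear mesh, 60/32): 7.7718 ÷ 1.875 = 4.145 rev/s
shaft IV → shaft V (belt, 321/116): 4.145 ÷ 2.7672 = 1.4979 rev/s
shaft V → the output shaft (chain, 21/17): 1.4979 ÷ 1.2353 = 1.2126 rev/s

1.21 rev/s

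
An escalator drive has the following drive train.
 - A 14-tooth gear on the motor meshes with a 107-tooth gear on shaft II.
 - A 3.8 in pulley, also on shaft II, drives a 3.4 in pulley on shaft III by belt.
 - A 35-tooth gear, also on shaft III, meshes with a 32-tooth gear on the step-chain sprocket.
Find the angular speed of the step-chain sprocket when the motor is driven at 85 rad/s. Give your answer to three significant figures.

13.6 rad/s

the motor → shaft II (gear mesh, 107/14): 85 ÷ 7.6429 = 11.121 rad/s
shaft II → shaft III (belt, 3.4/3.8): 11.121 ÷ 0.89474 = 12.43 rad/s
shaft III → the step-chain sprocket (gear mesh, 32/35): 12.43 ÷ 0.91429 = 13.595 rad/s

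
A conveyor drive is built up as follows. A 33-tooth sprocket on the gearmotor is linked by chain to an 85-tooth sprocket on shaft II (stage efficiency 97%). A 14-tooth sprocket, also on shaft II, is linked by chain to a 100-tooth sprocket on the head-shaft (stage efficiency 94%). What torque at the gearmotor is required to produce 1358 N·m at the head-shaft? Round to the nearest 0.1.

81.0 N·m

Overall ratio R = 2.5758 × 7.1429 = 18.398; overall efficiency η = 0.97 × 0.94 = 0.9118.
Input torque = output torque / (R × η) = 1358 / (18.398 × 0.9118) = 80.951 N·m.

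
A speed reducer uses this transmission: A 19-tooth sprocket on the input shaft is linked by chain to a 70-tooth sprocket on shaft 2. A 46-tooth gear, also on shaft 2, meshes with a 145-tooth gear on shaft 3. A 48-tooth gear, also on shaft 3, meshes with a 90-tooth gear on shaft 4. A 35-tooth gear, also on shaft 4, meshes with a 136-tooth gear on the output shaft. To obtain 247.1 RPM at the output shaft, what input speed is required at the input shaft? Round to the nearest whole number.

Overall ratio R = 3.6842 × 3.1522 × 1.875 × 3.8857 = 84.611.
Required input speed = output speed × R = 247.1 × 84.611 = 20907 RPM.

20907 RPM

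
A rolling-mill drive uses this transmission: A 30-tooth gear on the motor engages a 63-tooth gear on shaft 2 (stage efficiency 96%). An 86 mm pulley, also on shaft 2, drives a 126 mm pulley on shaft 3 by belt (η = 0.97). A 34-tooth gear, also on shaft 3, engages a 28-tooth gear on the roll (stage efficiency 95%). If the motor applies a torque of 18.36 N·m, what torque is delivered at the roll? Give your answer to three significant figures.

41.2 N·m

gear mesh 63/30 = 2.1 → τ = 18.36·2.1·0.96 = 37.014 N·m
belt 126/86 = 1.4651 → τ = 37.014·1.4651·0.97 = 52.603 N·m
gear mesh 28/34 = 0.82353 → τ = 52.603·0.82353·0.95 = 41.154 N·m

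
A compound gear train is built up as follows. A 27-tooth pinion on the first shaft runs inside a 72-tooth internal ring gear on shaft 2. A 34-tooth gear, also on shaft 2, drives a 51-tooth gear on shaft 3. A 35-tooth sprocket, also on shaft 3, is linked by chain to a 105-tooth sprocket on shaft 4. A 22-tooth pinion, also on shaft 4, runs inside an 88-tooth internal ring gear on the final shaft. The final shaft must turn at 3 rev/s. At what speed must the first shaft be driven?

144 rev/s

Overall ratio R = 2.6667 × 1.5 × 3 × 4 = 48.
Required input speed = output speed × R = 3 × 48 = 144 rev/s.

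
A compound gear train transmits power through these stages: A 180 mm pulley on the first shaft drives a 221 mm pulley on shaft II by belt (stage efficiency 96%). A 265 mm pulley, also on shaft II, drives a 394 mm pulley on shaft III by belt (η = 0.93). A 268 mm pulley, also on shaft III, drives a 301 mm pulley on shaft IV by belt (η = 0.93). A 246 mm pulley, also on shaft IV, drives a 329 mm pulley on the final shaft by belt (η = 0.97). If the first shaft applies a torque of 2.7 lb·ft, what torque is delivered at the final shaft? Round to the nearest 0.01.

Belt: ratio = 221/180 = 1.2278; torque at shaft II = 2.7 × 1.2278 × 0.96 = 3.1824 lb·ft.
Belt: ratio = 394/265 = 1.4868; torque at shaft III = 3.1824 × 1.4868 × 0.93 = 4.4004 lb·ft.
Belt: ratio = 301/268 = 1.1231; torque at shaft IV = 4.4004 × 1.1231 × 0.93 = 4.5962 lb·ft.
Belt: ratio = 329/246 = 1.3374; torque at the final shaft = 4.5962 × 1.3374 × 0.97 = 5.9626 lb·ft.

5.96 lb·ft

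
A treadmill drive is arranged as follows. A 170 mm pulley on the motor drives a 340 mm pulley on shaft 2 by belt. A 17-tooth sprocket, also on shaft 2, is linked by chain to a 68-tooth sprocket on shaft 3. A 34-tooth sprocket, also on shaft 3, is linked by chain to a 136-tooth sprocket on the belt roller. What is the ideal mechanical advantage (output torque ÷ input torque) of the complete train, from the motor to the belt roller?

Each stage contributes driven/driver: belt 340/170 = 2, chain 68/17 = 4, chain 136/34 = 4.
Overall: 2 × 4 × 4 = 32.

32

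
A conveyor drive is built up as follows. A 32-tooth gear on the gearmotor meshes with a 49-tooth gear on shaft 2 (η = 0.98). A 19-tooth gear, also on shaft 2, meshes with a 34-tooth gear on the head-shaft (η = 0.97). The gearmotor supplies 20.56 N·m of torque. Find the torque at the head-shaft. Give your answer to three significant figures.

53.6 N·m

gear mesh 49/32 = 1.5312 → τ = 20.56·1.5312·0.98 = 30.853 N·m
gear mesh 34/19 = 1.7895 → τ = 30.853·1.7895·0.97 = 53.554 N·m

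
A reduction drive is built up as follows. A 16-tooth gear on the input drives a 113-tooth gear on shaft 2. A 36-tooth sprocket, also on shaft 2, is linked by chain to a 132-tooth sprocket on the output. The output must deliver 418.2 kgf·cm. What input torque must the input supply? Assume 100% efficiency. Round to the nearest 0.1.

16.1 kgf·cm

Overall ratio R = 7.0625 × 3.6667 = 25.896.
Input torque = output torque / R = 418.2 / 25.896 = 16.149 kgf·cm.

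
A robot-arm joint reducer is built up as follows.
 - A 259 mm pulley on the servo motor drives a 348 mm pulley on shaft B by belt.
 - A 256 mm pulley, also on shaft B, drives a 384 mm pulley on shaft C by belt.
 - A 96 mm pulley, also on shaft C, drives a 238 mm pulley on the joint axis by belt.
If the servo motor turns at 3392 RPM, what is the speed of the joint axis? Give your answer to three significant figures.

belt 348/259 = 1.3436 → 3392/1.3436 = 2524.5 RPM
belt 384/256 = 1.5 → 2524.5/1.5 = 1683 RPM
belt 238/96 = 2.4792 → 1683/2.4792 = 678.86 RPM

679 RPM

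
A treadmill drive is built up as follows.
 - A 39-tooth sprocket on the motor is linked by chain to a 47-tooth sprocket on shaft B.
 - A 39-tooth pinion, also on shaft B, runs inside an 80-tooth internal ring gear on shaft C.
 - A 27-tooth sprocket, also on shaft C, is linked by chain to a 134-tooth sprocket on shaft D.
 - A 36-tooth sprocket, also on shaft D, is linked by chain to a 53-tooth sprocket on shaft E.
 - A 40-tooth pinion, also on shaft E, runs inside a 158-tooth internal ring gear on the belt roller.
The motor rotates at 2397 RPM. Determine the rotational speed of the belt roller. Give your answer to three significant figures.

33.6 RPM

Chain: ratio = 47/39 = 1.2051, so shaft B turns at 2397 / 1.2051 = 1989 RPM.
Internal gear: ratio = 80/39 = 2.0513, so shaft C turns at 1989 / 2.0513 = 969.64 RPM.
Chain: ratio = 134/27 = 4.963, so shaft D turns at 969.64 / 4.963 = 195.37 RPM.
Chain: ratio = 53/36 = 1.4722, so shaft E turns at 195.37 / 1.4722 = 132.71 RPM.
Internal gear: ratio = 158/40 = 3.95, so the belt roller turns at 132.71 / 3.95 = 33.597 RPM.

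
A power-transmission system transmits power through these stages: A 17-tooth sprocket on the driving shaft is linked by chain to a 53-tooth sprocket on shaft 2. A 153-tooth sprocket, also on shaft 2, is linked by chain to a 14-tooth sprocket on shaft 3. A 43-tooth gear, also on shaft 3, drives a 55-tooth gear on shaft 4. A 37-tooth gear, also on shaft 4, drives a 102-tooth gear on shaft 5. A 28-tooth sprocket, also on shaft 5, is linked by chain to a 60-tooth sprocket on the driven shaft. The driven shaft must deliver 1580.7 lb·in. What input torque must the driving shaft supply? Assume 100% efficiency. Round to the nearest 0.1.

Overall ratio R = 3.1176 × 0.091503 × 1.2791 × 2.7568 × 2.1429 = 2.1555.
Input torque = output torque / R = 1580.7 / 2.1555 = 733.33 lb·in.

733.3 lb·in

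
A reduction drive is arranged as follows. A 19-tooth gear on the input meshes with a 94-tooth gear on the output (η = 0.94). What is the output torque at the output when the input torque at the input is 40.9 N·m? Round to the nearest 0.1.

Gear mesh: ratio = 94/19 = 4.9474; torque at the output = 40.9 × 4.9474 × 0.94 = 190.21 N·m.

190.2 N·m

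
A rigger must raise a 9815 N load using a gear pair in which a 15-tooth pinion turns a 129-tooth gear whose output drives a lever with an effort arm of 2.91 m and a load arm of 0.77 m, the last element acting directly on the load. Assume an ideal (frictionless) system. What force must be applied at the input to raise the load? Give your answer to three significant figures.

302 N

Gear pair MA = 129/15 = 8.6.
Lever MA = effort arm / load arm = 2.91/0.77 = 3.7792.
Combined ideal MA = 8.6 × 3.7792 = 32.501.
Effort = load / MA = 9815 / 32.501 = 301.99 N.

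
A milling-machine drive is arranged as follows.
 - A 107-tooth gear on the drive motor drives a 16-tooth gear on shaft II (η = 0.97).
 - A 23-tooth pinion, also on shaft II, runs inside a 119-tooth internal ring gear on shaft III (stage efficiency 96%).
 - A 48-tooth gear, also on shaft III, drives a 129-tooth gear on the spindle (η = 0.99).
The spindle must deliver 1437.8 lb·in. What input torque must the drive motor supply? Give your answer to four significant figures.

Overall ratio R = 0.14953 × 5.1739 × 2.6875 = 2.0792; overall efficiency η = 0.97 × 0.96 × 0.99 = 0.9219.
Input torque = output torque / (R × η) = 1437.8 / (2.0792 × 0.9219) = 750.1 lb·in.

750.1 lb·in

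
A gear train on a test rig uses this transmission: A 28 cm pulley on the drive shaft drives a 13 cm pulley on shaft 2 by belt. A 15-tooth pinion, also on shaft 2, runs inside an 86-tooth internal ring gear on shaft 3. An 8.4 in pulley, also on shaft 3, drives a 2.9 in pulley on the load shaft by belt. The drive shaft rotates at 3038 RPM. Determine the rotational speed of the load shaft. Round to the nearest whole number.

3306 RPM

the drive shaft → shaft 2 (belt, 13/28): 3038 ÷ 0.46429 = 6543.4 RPM
shaft 2 → shaft 3 (internal gear, 86/15): 6543.4 ÷ 5.7333 = 1141.3 RPM
shaft 3 → the load shaft (belt, 2.9/8.4): 1141.3 ÷ 0.34524 = 3305.8 RPM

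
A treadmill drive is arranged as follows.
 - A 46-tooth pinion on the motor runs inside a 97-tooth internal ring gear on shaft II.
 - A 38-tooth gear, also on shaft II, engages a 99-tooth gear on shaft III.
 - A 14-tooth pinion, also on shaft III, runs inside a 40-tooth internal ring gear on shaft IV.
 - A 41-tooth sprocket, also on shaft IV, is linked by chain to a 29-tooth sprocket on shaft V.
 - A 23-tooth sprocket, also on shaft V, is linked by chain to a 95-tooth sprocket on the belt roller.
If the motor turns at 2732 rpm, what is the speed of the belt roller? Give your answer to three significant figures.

59.6 rpm

the motor → shaft II (internal gear, 97/46): 2732 ÷ 2.1087 = 1295.6 rpm
shaft II → shaft III (gear mesh, 99/38): 1295.6 ÷ 2.6053 = 497.3 rpm
shaft III → shaft IV (internal gear, 40/14): 497.3 ÷ 2.8571 = 174.05 rpm
shaft IV → shaft V (chain, 29/41): 174.05 ÷ 0.70732 = 246.08 rpm
shaft V → the belt roller (chain, 95/23): 246.08 ÷ 4.1304 = 59.576 rpm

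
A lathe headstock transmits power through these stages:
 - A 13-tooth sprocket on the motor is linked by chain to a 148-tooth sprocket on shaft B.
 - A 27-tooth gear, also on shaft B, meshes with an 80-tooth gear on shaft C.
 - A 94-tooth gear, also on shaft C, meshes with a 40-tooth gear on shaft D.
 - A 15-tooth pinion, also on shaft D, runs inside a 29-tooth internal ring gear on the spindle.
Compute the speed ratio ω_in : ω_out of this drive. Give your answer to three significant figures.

27.8

Each stage contributes driven/driver: chain 148/13 = 11.385, gear mesh 80/27 = 2.963, gear mesh 40/94 = 0.42553, internal gear 29/15 = 1.9333.
Overall: 11.385 × 2.963 × 0.42553 × 1.9333 = 27.751.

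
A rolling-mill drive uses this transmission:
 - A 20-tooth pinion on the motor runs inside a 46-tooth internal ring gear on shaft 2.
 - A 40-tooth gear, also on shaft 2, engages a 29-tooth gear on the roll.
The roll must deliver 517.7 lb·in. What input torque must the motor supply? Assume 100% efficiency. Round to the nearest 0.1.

Overall ratio R = 2.3 × 0.725 = 1.6675.
Input torque = output torque / R = 517.7 / 1.6675 = 310.46 lb·in.

310.5 lb·in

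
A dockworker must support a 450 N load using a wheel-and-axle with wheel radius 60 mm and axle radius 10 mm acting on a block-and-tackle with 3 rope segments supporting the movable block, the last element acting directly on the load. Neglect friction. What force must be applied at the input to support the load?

25 N

Wheel-and-axle MA = R/r = 60/10 = 6.
Block-and-tackle MA = number of supporting rope parts = 3.
Combined ideal MA = 6 × 3 = 18.
Effort = load / MA = 450 / 18 = 25 N.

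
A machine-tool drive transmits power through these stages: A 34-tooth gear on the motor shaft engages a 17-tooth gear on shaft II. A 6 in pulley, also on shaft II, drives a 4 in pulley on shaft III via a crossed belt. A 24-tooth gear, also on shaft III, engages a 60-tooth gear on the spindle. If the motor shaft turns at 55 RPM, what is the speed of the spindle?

66 RPM

Gear mesh: ratio = 17/34 = 0.5, so shaft II turns at 55 / 0.5 = 110 RPM.
Belt: ratio = 4/6 = 0.66667, so shaft III turns at 110 / 0.66667 = 165 RPM.
Gear mesh: ratio = 60/24 = 2.5, so the spindle turns at 165 / 2.5 = 66 RPM.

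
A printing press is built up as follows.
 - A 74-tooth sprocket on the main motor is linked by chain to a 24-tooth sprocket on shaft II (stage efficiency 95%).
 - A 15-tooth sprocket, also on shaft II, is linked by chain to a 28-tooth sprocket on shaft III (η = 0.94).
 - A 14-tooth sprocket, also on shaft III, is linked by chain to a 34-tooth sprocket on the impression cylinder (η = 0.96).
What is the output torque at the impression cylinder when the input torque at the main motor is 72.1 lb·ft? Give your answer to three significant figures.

90.9 lb·ft

After the chain (24/74): 72.1 × 0.32432 × 0.95 = 22.215 lb·ft
After the chain (28/15): 22.215 × 1.8667 × 0.94 = 38.979 lb·ft
After the chain (34/14): 38.979 × 2.4286 × 0.96 = 90.877 lb·ft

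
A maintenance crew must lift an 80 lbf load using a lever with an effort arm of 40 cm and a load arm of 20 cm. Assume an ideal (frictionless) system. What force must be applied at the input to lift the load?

Lever MA = effort arm / load arm = 40/20 = 2.
Effort = load / MA = 80 / 2 = 40 lbf.

40 lbf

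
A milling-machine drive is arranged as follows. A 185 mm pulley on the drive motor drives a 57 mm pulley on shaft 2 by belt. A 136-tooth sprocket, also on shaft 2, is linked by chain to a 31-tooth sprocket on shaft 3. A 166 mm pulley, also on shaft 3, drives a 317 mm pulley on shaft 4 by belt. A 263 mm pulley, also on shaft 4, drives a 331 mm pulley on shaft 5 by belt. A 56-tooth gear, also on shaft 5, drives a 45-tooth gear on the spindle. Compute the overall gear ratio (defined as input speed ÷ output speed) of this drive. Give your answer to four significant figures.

0.1356

Each stage contributes driven/driver: belt 57/185 = 0.30811, chain 31/136 = 0.22794, belt 317/166 = 1.9096, belt 331/263 = 1.2586, gear mesh 45/56 = 0.80357.
Overall: 0.30811 × 0.22794 × 1.9096 × 1.2586 × 0.80357 = 0.13564.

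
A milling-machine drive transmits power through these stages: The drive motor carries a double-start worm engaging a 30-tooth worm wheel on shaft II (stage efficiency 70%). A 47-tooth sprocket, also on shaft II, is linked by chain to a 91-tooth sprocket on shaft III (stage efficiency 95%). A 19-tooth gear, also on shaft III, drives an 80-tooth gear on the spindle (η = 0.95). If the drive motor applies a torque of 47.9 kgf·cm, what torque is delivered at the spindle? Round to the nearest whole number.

3700 kgf·cm

Worm: ratio = 30/2 = 15; torque at shaft II = 47.9 × 15 × 0.70 = 502.95 kgf·cm.
Chain: ratio = 91/47 = 1.9362; torque at shaft III = 502.95 × 1.9362 × 0.95 = 925.11 kgf·cm.
Gear mesh: ratio = 80/19 = 4.2105; torque at the spindle = 925.11 × 4.2105 × 0.95 = 3700.4 kgf·cm.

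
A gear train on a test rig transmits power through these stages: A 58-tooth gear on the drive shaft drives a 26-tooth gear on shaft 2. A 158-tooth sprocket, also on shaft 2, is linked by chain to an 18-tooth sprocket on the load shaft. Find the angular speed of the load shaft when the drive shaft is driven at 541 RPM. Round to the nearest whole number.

gear mesh 26/58 = 0.44828 → 541/0.44828 = 1206.8 RPM
chain 18/158 = 0.11392 → 1206.8/0.11392 = 10593 RPM

10593 RPM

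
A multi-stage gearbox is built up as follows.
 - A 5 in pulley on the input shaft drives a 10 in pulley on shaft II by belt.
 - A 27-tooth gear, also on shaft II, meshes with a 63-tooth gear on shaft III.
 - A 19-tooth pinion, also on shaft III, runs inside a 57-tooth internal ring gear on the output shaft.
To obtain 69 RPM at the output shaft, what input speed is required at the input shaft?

966 RPM

Overall ratio R = 2 × 2.3333 × 3 = 14.
Required input speed = output speed × R = 69 × 14 = 966 RPM.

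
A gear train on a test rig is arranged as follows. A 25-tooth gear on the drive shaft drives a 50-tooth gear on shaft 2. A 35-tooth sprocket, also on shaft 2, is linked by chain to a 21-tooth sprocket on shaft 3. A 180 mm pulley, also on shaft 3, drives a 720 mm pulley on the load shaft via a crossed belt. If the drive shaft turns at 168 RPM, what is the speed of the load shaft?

Gear mesh: ratio = 50/25 = 2, so shaft 2 turns at 168 / 2 = 84 RPM.
Chain: ratio = 21/35 = 0.6, so shaft 3 turns at 84 / 0.6 = 140 RPM.
Belt: ratio = 720/180 = 4, so the load shaft turns at 140 / 4 = 35 RPM.

35 RPM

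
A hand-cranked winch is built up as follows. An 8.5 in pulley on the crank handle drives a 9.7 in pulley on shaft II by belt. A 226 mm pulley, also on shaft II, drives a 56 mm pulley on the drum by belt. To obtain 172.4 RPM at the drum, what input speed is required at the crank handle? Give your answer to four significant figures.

48.75 RPM

Overall ratio R = 1.1412 × 0.24779 = 0.28277.
Required input speed = output speed × R = 172.4 × 0.28277 = 48.749 RPM.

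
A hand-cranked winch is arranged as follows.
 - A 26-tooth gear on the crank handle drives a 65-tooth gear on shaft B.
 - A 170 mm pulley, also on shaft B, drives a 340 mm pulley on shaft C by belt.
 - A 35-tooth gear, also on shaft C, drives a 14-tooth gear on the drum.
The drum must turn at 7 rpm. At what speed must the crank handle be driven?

Overall ratio R = 2.5 × 2 × 0.4 = 2.
Required input speed = output speed × R = 7 × 2 = 14 rpm.

14 rpm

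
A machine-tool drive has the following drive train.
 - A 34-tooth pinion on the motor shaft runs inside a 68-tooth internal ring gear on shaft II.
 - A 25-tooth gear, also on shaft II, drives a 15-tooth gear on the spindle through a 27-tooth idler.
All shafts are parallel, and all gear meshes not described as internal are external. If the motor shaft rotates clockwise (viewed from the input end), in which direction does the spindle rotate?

the motor shaft → shaft II: internal mesh, same direction → CW.
shaft II → the spindle: driver → idler → driven is 2 external meshes, 2 reversals → CW.
2 reversals in total — an even number — so the spindle turns the same way as the motor shaft.

clockwise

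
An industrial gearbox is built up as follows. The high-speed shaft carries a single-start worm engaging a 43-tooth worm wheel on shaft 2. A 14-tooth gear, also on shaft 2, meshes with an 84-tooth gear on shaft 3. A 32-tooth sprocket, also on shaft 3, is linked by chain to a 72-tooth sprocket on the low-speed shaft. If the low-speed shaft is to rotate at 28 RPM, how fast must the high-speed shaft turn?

Overall ratio R = 43 × 6 × 2.25 = 580.5.
Required input speed = output speed × R = 28 × 580.5 = 16254 RPM.

16254 RPM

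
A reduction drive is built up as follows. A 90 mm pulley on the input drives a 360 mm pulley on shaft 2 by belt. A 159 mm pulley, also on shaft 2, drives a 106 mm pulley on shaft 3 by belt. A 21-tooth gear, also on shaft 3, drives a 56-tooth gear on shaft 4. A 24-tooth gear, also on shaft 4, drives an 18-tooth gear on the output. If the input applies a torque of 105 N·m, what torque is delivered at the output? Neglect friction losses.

Belt: ratio = 360/90 = 4; torque at shaft 2 = 105 × 4 = 420 N·m.
Belt: ratio = 106/159 = 0.66667; torque at shaft 3 = 420 × 0.66667 = 280 N·m.
Gear mesh: ratio = 56/21 = 2.6667; torque at shaft 4 = 280 × 2.6667 = 746.67 N·m.
Gear mesh: ratio = 18/24 = 0.75; torque at the output = 746.67 × 0.75 = 560 N·m.

560 N·m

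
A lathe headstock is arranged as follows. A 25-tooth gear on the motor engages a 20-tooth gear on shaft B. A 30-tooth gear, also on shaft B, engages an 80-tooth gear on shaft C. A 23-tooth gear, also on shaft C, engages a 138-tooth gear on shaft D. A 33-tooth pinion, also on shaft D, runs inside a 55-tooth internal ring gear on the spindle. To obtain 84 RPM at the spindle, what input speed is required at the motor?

1792 RPM

Overall ratio R = 0.8 × 2.6667 × 6 × 1.6667 = 21.333.
Required input speed = output speed × R = 84 × 21.333 = 1792 RPM.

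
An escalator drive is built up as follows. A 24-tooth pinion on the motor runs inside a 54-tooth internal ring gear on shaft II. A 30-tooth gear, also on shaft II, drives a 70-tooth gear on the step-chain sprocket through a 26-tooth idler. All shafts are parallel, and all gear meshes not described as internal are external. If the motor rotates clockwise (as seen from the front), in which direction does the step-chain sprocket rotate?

clockwise

the motor → shaft II: internal mesh, same direction → CW.
shaft II → the step-chain sprocket: driver → idler → driven is 2 external meshes, 2 reversals → CW.
2 reversals in total — an even number — so the step-chain sprocket turns the same way as the motor.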